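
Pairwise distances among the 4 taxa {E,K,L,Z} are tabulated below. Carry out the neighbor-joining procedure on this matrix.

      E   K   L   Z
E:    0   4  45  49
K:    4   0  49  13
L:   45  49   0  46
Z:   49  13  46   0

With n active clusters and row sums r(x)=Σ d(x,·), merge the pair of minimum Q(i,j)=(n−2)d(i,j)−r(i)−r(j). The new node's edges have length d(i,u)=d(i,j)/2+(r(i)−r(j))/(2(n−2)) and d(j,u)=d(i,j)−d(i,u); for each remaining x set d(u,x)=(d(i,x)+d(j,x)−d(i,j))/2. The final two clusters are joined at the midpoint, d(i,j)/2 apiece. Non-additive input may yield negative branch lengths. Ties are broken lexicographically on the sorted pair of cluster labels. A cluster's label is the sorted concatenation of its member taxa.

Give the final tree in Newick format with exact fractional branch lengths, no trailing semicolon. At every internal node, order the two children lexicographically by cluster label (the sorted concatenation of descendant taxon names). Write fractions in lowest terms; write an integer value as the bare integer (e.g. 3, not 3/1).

step 1: merge (E,K) at d=4, Q=-156; branch lengths E→10, K→-6; new cluster EK
  updated: d(EK,L)=45, d(EK,Z)=29
step 2: merge (EK,L) at d=45, Q=-120; branch lengths EK→14, L→31; new cluster EKL
  updated: d(EKL,Z)=15
step 3: merge (EKL,Z) at d=15; branch lengths EKL→15/2, Z→15/2; new cluster EKLZ
final tree: (((E:10,K:-6):14,L:31):15/2,Z:15/2)
total length: 64

(((E:10,K:-6):14,L:31):15/2,Z:15/2)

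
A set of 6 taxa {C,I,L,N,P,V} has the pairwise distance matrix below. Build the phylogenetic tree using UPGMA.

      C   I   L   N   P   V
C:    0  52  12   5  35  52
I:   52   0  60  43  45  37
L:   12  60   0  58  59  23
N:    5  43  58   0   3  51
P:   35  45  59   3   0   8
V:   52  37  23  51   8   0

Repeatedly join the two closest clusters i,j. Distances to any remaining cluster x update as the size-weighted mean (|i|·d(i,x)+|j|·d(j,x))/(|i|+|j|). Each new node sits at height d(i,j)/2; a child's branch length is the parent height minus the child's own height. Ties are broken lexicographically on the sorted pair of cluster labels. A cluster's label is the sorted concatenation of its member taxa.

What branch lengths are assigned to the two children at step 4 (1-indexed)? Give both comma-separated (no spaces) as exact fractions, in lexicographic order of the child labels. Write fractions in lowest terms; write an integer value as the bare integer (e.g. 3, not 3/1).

40/3,55/12

iteration 1: select N,P (d=3); attach at lengths (3/2, 3/2); label the merged cluster NP
  updated: d(C,NP)=20, d(I,NP)=44, d(L,NP)=117/2, d(NP,V)=59/2
iteration 2: select C,L (d=12); attach at lengths (6, 6); label the merged cluster CL
  updated: d(CL,I)=56, d(CL,NP)=157/4, d(CL,V)=75/2
iteration 3: select NP,V (d=59/2); attach at lengths (53/4, 59/4); label the merged cluster NPV
  updated: d(CL,NPV)=116/3, d(I,NPV)=125/3
iteration 4: select CL,NPV (d=116/3); attach at lengths (40/3, 55/12); label the merged cluster CLNPV
  updated: d(CLNPV,I)=237/5
iteration 5: select CLNPV,I (d=237/5); attach at lengths (131/30, 237/10); label the merged cluster CILNPV
final tree: (((C:6,L:6):40/3,((N:3/2,P:3/2):53/4,V:59/4):55/12):131/30,I:237/10)
total length: 5339/60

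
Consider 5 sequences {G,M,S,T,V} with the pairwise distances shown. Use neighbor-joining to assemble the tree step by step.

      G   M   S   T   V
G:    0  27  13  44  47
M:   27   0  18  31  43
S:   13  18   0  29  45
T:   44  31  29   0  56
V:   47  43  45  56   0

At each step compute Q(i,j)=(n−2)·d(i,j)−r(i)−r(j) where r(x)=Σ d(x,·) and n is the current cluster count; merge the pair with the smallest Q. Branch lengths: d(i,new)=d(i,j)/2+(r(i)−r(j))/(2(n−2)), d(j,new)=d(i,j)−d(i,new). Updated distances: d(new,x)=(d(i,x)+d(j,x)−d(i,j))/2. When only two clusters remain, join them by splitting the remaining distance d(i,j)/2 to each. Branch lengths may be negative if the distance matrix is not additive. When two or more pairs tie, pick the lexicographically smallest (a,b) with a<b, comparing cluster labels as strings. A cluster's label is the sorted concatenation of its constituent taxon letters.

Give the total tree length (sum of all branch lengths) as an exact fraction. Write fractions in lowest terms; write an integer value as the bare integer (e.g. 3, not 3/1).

step 1: merge (G,S) at d=13, Q=-197; branch lengths G→65/6, S→13/6; new cluster GS
  updated: d(GS,M)=16, d(GS,T)=30, d(GS,V)=79/2
step 2: merge (GS,V) at d=79/2, Q=-145; branch lengths GS→13/2, V→33; new cluster GSV
  updated: d(GSV,M)=39/4, d(GSV,T)=93/4
step 3: merge (GSV,M) at d=39/4, Q=-64; branch lengths GSV→1, M→35/4; new cluster GMSV
  updated: d(GMSV,T)=89/4
step 4: merge (GMSV,T) at d=89/4; branch lengths GMSV→89/8, T→89/8; new cluster GMSTV
final tree: ((((G:65/6,S:13/6):13/2,V:33):1,M:35/4):89/8,T:89/8)
total length: 169/2

169/2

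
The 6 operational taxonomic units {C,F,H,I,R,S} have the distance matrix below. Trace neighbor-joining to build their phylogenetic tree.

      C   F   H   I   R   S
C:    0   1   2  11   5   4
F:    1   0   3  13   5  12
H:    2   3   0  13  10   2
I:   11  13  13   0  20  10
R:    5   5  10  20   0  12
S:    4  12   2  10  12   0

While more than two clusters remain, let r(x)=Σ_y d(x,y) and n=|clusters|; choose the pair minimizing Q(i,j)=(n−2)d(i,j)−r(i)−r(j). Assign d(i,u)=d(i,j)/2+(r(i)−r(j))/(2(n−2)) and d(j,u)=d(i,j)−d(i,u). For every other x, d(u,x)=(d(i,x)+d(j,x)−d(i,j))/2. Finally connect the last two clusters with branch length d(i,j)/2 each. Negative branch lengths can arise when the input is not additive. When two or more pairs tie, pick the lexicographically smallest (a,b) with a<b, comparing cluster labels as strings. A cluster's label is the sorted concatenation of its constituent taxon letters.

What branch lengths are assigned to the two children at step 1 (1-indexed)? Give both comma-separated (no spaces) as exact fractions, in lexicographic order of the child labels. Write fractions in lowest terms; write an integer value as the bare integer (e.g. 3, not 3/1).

67/8,13/8

iteration 1: select I,S (d=10, Q=-67); attach at lengths (67/8, 13/8); label the merged cluster IS
  updated: d(C,IS)=5/2, d(F,IS)=15/2, d(H,IS)=5/2, d(IS,R)=11
iteration 2: select H,IS (d=5/2, Q=-67/2); attach at lengths (1/4, 9/4); label the merged cluster HIS
  updated: d(C,HIS)=1, d(F,HIS)=4, d(HIS,R)=37/4
iteration 3: select C,HIS (d=1, Q=-77/4); attach at lengths (-21/16, 37/16); label the merged cluster CHIS
  updated: d(CHIS,F)=2, d(CHIS,R)=53/8
iteration 4: select CHIS,F (d=2, Q=-109/8); attach at lengths (29/16, 3/16); label the merged cluster CFHIS
  updated: d(CFHIS,R)=77/16
iteration 5: select CFHIS,R (d=77/16); attach at lengths (77/32, 77/32); label the merged cluster CFHIRS
final tree: (((C:-21/16,(H:1/4,(I:67/8,S:13/8):9/4):37/16):29/16,F:3/16):77/32,R:77/32)
total length: 325/16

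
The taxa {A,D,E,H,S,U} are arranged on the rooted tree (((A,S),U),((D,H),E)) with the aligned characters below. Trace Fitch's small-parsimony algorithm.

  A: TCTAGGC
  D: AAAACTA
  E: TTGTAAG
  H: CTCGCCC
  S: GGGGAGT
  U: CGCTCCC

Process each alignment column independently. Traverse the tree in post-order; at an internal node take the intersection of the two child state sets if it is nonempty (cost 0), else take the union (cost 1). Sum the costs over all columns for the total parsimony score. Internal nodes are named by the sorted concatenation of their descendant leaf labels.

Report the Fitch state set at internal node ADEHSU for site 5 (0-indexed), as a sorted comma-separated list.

[col 0] AS: children A:{T}, S:{G} ∪→ {G,T}; cost 1
[col 0] ASU: children AS:{G,T}, U:{C} ∪→ {C,G,T}; cost 1
[col 0] DH: children D:{A}, H:{C} ∪→ {A,C}; cost 1
[col 0] DEH: children DH:{A,C}, E:{T} ∪→ {A,C,T}; cost 1
[col 0] ADEHSU: children ASU:{C,G,T}, DEH:{A,C,T} ∩→ {C,T}; cost 0
[col 1] AS: children A:{C}, S:{G} ∪→ {C,G}; cost 1
[col 1] ASU: children AS:{C,G}, U:{G} ∩→ {G}; cost 0
[col 1] DH: children D:{A}, H:{T} ∪→ {A,T}; cost 1
[col 1] DEH: children DH:{A,T}, E:{T} ∩→ {T}; cost 0
[col 1] ADEHSU: children ASU:{G}, DEH:{T} ∪→ {G,T}; cost 1
[col 2] AS: children A:{T}, S:{G} ∪→ {G,T}; cost 1
[col 2] ASU: children AS:{G,T}, U:{C} ∪→ {C,G,T}; cost 1
[col 2] DH: children D:{A}, H:{C} ∪→ {A,C}; cost 1
[col 2] DEH: children DH:{A,C}, E:{G} ∪→ {A,C,G}; cost 1
[col 2] ADEHSU: children ASU:{C,G,T}, DEH:{A,C,G} ∩→ {C,G}; cost 0
[col 3] AS: children A:{A}, S:{G} ∪→ {A,G}; cost 1
[col 3] ASU: children AS:{A,G}, U:{T} ∪→ {A,G,T}; cost 1
[col 3] DH: children D:{A}, H:{G} ∪→ {A,G}; cost 1
[col 3] DEH: children DH:{A,G}, E:{T} ∪→ {A,G,T}; cost 1
[col 3] ADEHSU: children ASU:{A,G,T}, DEH:{A,G,T} ∩→ {A,G,T}; cost 0
[col 4] AS: children A:{G}, S:{A} ∪→ {A,G}; cost 1
[col 4] ASU: children AS:{A,G}, U:{C} ∪→ {A,C,G}; cost 1
[col 4] DH: children D:{C}, H:{C} ∩→ {C}; cost 0
[col 4] DEH: children DH:{C}, E:{A} ∪→ {A,C}; cost 1
[col 4] ADEHSU: children ASU:{A,C,G}, DEH:{A,C} ∩→ {A,C}; cost 0
[col 5] AS: children A:{G}, S:{G} ∩→ {G}; cost 0
[col 5] ASU: children AS:{G}, U:{C} ∪→ {C,G}; cost 1
[col 5] DH: children D:{T}, H:{C} ∪→ {C,T}; cost 1
[col 5] DEH: children DH:{C,T}, E:{A} ∪→ {A,C,T}; cost 1
[col 5] ADEHSU: children ASU:{C,G}, DEH:{A,C,T} ∩→ {C}; cost 0
[col 6] AS: children A:{C}, S:{T} ∪→ {C,T}; cost 1
[col 6] ASU: children AS:{C,T}, U:{C} ∩→ {C}; cost 0
[col 6] DH: children D:{A}, H:{C} ∪→ {A,C}; cost 1
[col 6] DEH: children DH:{A,C}, E:{G} ∪→ {A,C,G}; cost 1
[col 6] ADEHSU: children ASU:{C}, DEH:{A,C,G} ∩→ {C}; cost 0
per-site changes: [4, 3, 4, 4, 3, 3, 3]; total = 24

C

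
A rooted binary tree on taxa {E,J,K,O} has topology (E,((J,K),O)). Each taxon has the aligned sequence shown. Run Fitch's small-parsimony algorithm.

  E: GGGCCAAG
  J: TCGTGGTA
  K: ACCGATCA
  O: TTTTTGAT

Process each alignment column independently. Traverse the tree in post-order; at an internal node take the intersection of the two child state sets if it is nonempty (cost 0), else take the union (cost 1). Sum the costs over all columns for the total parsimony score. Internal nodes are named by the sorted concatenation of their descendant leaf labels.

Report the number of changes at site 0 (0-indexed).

2

[col 0] JK: children J:{T}, K:{A} ∪→ {A,T}; cost 1
[col 0] JKO: children JK:{A,T}, O:{T} ∩→ {T}; cost 0
[col 0] EJKO: children E:{G}, JKO:{T} ∪→ {G,T}; cost 1
[col 1] JK: children J:{C}, K:{C} ∩→ {C}; cost 0
[col 1] JKO: children JK:{C}, O:{T} ∪→ {C,T}; cost 1
[col 1] EJKO: children E:{G}, JKO:{C,T} ∪→ {C,G,T}; cost 1
[col 2] JK: children J:{G}, K:{C} ∪→ {C,G}; cost 1
[col 2] JKO: children JK:{C,G}, O:{T} ∪→ {C,G,T}; cost 1
[col 2] EJKO: children E:{G}, JKO:{C,G,T} ∩→ {G}; cost 0
[col 3] JK: children J:{T}, K:{G} ∪→ {G,T}; cost 1
[col 3] JKO: children JK:{G,T}, O:{T} ∩→ {T}; cost 0
[col 3] EJKO: children E:{C}, JKO:{T} ∪→ {C,T}; cost 1
[col 4] JK: children J:{G}, K:{A} ∪→ {A,G}; cost 1
[col 4] JKO: children JK:{A,G}, O:{T} ∪→ {A,G,T}; cost 1
[col 4] EJKO: children E:{C}, JKO:{A,G,T} ∪→ {A,C,G,T}; cost 1
[col 5] JK: children J:{G}, K:{T} ∪→ {G,T}; cost 1
[col 5] JKO: children JK:{G,T}, O:{G} ∩→ {G}; cost 0
[col 5] EJKO: children E:{A}, JKO:{G} ∪→ {A,G}; cost 1
[col 6] JK: children J:{T}, K:{C} ∪→ {C,T}; cost 1
[col 6] JKO: children JK:{C,T}, O:{A} ∪→ {A,C,T}; cost 1
[col 6] EJKO: children E:{A}, JKO:{A,C,T} ∩→ {A}; cost 0
[col 7] JK: children J:{A}, K:{A} ∩→ {A}; cost 0
[col 7] JKO: children JK:{A}, O:{T} ∪→ {A,T}; cost 1
[col 7] EJKO: children E:{G}, JKO:{A,T} ∪→ {A,G,T}; cost 1
per-site changes: [2, 2, 2, 2, 3, 2, 2, 2]; total = 17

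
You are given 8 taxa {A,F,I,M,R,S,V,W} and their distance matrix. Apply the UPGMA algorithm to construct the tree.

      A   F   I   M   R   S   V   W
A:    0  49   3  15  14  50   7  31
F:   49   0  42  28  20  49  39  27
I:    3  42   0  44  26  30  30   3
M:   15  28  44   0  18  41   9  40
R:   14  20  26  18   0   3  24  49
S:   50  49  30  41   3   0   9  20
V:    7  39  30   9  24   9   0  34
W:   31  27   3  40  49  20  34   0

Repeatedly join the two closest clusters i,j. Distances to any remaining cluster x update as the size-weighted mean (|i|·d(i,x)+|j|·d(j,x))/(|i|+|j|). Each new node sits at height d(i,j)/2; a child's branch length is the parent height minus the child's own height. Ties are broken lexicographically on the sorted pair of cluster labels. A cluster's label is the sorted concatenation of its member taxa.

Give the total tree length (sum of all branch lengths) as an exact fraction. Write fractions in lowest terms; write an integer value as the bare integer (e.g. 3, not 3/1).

step 1: merge (A,I) at d=3; branch lengths A→3/2, I→3/2; new cluster AI
  updated: d(AI,F)=91/2, d(AI,M)=59/2, d(AI,R)=20, d(AI,S)=40, d(AI,V)=37/2, d(AI,W)=17
step 2: merge (R,S) at d=3; branch lengths R→3/2, S→3/2; new cluster RS
  updated: d(AI,RS)=30, d(F,RS)=69/2, d(M,RS)=59/2, d(RS,V)=33/2, d(RS,W)=69/2
step 3: merge (M,V) at d=9; branch lengths M→9/2, V→9/2; new cluster MV
  updated: d(AI,MV)=24, d(F,MV)=67/2, d(MV,RS)=23, d(MV,W)=37
step 4: merge (AI,W) at d=17; branch lengths AI→7, W→17/2; new cluster AIW
  updated: d(AIW,F)=118/3, d(AIW,MV)=85/3, d(AIW,RS)=63/2
step 5: merge (MV,RS) at d=23; branch lengths MV→7, RS→10; new cluster MRSV
  updated: d(AIW,MRSV)=359/12, d(F,MRSV)=34
step 6: merge (AIW,MRSV) at d=359/12; branch lengths AIW→155/24, MRSV→83/24; new cluster AIMRSVW
  updated: d(AIMRSVW,F)=254/7
step 7: merge (AIMRSVW,F) at d=254/7; branch lengths AIMRSVW→535/168, F→127/7; new cluster AFIMRSVW
final tree: ((((A:3/2,I:3/2):7,W:17/2):155/24,((M:9/2,V:9/2):7,(R:3/2,S:3/2):10):83/24):535/168,F:127/7)
total length: 13229/168

13229/168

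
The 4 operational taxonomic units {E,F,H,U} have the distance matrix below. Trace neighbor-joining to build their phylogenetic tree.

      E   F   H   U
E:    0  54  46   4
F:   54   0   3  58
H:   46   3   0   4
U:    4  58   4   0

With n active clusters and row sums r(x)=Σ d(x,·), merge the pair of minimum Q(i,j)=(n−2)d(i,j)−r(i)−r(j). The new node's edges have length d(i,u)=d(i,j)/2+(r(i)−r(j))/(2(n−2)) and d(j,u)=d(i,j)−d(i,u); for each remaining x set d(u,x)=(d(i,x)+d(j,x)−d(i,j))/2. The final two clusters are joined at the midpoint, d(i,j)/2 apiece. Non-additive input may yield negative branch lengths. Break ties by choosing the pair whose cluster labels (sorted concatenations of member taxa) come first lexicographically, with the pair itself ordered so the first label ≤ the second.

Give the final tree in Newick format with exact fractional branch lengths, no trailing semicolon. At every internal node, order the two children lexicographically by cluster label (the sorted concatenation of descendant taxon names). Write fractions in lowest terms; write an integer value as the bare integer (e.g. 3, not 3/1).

1. join E+U (d=4, Q=-162) ⇒ EU; edges |E|=23/2, |U|=-15/2
  updated: d(EU,F)=54, d(EU,H)=23
2. join EU+F (d=54, Q=-80) ⇒ EFU; edges |EU|=37, |F|=17
  updated: d(EFU,H)=-14
3. join EFU+H (d=-14) ⇒ EFHU; edges |EFU|=-7, |H|=-7
final tree: (((E:23/2,U:-15/2):37,F:17):-7,H:-7)
total length: 44

(((E:23/2,U:-15/2):37,F:17):-7,H:-7)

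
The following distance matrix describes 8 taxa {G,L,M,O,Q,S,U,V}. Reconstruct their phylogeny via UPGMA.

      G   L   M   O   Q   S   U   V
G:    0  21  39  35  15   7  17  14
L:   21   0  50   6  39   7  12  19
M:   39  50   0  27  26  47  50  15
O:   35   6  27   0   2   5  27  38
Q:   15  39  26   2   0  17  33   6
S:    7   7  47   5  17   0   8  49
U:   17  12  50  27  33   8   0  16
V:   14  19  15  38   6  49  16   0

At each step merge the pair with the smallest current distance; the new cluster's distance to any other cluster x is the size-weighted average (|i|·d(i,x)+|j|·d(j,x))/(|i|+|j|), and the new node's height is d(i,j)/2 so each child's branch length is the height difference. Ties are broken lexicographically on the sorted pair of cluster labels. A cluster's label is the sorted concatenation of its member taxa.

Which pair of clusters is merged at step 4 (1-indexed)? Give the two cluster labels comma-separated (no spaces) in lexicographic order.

step 1: merge (O,Q) at d=2; branch lengths O→1, Q→1; new cluster OQ
  updated: d(G,OQ)=25, d(L,OQ)=45/2, d(M,OQ)=53/2, d(OQ,S)=11, d(OQ,U)=30, d(OQ,V)=22
step 2: merge (G,S) at d=7; branch lengths G→7/2, S→7/2; new cluster GS
  updated: d(GS,L)=14, d(GS,M)=43, d(GS,OQ)=18, d(GS,U)=25/2, d(GS,V)=63/2
step 3: merge (L,U) at d=12; branch lengths L→6, U→6; new cluster LU
  updated: d(GS,LU)=53/4, d(LU,M)=50, d(LU,OQ)=105/4, d(LU,V)=35/2
step 4: merge (GS,LU) at d=53/4; branch lengths GS→25/8, LU→5/8; new cluster GLSU
  updated: d(GLSU,M)=93/2, d(GLSU,OQ)=177/8, d(GLSU,V)=49/2
step 5: merge (M,V) at d=15; branch lengths M→15/2, V→15/2; new cluster MV
  updated: d(GLSU,MV)=71/2, d(MV,OQ)=97/4
step 6: merge (GLSU,OQ) at d=177/8; branch lengths GLSU→71/16, OQ→161/16; new cluster GLOQSU
  updated: d(GLOQSU,MV)=127/4
step 7: merge (GLOQSU,MV) at d=127/4; branch lengths GLOQSU→77/16, MV→67/8; new cluster GLMOQSUV
final tree: ((((G:7/2,S:7/2):25/8,(L:6,U:6):5/8):71/16,(O:1,Q:1):161/16):77/16,(M:15/2,V:15/2):67/8)
total length: 1079/16

GS,LU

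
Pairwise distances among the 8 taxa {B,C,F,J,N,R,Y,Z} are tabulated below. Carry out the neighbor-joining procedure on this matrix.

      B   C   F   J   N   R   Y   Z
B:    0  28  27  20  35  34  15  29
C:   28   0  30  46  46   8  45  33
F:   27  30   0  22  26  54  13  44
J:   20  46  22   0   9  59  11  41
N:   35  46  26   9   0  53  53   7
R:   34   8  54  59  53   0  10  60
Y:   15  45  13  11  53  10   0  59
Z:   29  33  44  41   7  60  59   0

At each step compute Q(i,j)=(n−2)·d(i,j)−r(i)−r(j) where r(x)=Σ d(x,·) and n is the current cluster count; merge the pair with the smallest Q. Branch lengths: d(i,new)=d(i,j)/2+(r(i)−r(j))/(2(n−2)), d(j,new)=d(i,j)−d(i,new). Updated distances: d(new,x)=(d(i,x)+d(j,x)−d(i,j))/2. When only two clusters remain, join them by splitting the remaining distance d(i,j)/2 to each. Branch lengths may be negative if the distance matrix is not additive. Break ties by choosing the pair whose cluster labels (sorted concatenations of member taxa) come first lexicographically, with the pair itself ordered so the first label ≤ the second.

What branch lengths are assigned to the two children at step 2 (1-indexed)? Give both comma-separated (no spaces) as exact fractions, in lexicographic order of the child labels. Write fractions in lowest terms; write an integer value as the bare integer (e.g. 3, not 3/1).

-6/5,41/5

1. join C+R (d=8, Q=-466) ⇒ CR; edges |C|=1/2, |R|=15/2
  updated: d(B,CR)=27, d(CR,F)=38, d(CR,J)=97/2, d(CR,N)=91/2, d(CR,Y)=47/2, d(CR,Z)=85/2
2. join N+Z (d=7, Q=-363) ⇒ NZ; edges |N|=-6/5, |Z|=41/5
  updated: d(B,NZ)=57/2, d(CR,NZ)=81/2, d(F,NZ)=63/2, d(J,NZ)=43/2, d(NZ,Y)=105/2
3. join J+NZ (d=43/2, Q=-423/2) ⇒ JNZ; edges |J|=69/16, |NZ|=275/16
  updated: d(B,JNZ)=27/2, d(CR,JNZ)=135/4, d(F,JNZ)=16, d(JNZ,Y)=21
4. join F+JNZ (d=16, Q=-521/4) ⇒ FJNZ; edges |F|=77/8, |JNZ|=51/8
  updated: d(B,FJNZ)=49/4, d(CR,FJNZ)=223/8, d(FJNZ,Y)=9
5. join B+FJNZ (d=49/4, Q=-631/8) ⇒ BFJNZ; edges |B|=237/32, |FJNZ|=155/32
  updated: d(BFJNZ,CR)=341/16, d(BFJNZ,Y)=47/8
6. join BFJNZ+CR (d=341/16, Q=-811/16) ⇒ BCFJNRZ; edges |BFJNZ|=59/32, |CR|=623/32
  updated: d(BCFJNRZ,Y)=129/32
7. join BCFJNRZ+Y (d=129/32) ⇒ BCFJNRYZ; edges |BCFJNRZ|=129/64, |Y|=129/64
final tree: (((B:237/32,(F:77/8,(J:69/16,(N:-6/5,Z:41/5):275/16):51/8):155/32):59/32,(C:1/2,R:15/2):623/32):129/64,Y:129/64)
total length: 2883/32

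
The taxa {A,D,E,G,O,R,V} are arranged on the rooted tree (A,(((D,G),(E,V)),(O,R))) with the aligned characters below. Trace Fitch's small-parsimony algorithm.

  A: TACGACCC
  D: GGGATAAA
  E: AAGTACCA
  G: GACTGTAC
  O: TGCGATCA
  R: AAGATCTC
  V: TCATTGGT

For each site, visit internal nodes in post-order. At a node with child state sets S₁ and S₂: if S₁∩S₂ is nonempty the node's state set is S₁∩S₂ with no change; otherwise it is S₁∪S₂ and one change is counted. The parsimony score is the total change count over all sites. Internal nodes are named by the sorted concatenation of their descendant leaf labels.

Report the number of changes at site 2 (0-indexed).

4

DG@0: {G} ∩ {G} = {G} (intersection, +0)
EV@0: {A} ∪ {T} = {A,T} (union, +1)
DEGV@0: {G} ∪ {A,T} = {A,G,T} (union, +1)
OR@0: {T} ∪ {A} = {A,T} (union, +1)
DEGORV@0: {A,G,T} ∩ {A,T} = {A,T} (intersection, +0)
ADEGORV@0: {T} ∩ {A,T} = {T} (intersection, +0)
DG@1: {G} ∪ {A} = {A,G} (union, +1)
EV@1: {A} ∪ {C} = {A,C} (union, +1)
DEGV@1: {A,G} ∩ {A,C} = {A} (intersection, +0)
OR@1: {G} ∪ {A} = {A,G} (union, +1)
DEGORV@1: {A} ∩ {A,G} = {A} (intersection, +0)
ADEGORV@1: {A} ∩ {A} = {A} (intersection, +0)
DG@2: {G} ∪ {C} = {C,G} (union, +1)
EV@2: {G} ∪ {A} = {A,G} (union, +1)
DEGV@2: {C,G} ∩ {A,G} = {G} (intersection, +0)
OR@2: {C} ∪ {G} = {C,G} (union, +1)
DEGORV@2: {G} ∩ {C,G} = {G} (intersection, +0)
ADEGORV@2: {C} ∪ {G} = {C,G} (union, +1)
DG@3: {A} ∪ {T} = {A,T} (union, +1)
EV@3: {T} ∩ {T} = {T} (intersection, +0)
DEGV@3: {A,T} ∩ {T} = {T} (intersection, +0)
OR@3: {G} ∪ {A} = {A,G} (union, +1)
DEGORV@3: {T} ∪ {A,G} = {A,G,T} (union, +1)
ADEGORV@3: {G} ∩ {A,G,T} = {G} (intersection, +0)
DG@4: {T} ∪ {G} = {G,T} (union, +1)
EV@4: {A} ∪ {T} = {A,T} (union, +1)
DEGV@4: {G,T} ∩ {A,T} = {T} (intersection, +0)
OR@4: {A} ∪ {T} = {A,T} (union, +1)
DEGORV@4: {T} ∩ {A,T} = {T} (intersection, +0)
ADEGORV@4: {A} ∪ {T} = {A,T} (union, +1)
DG@5: {A} ∪ {T} = {A,T} (union, +1)
EV@5: {C} ∪ {G} = {C,G} (union, +1)
DEGV@5: {A,T} ∪ {C,G} = {A,C,G,T} (union, +1)
OR@5: {T} ∪ {C} = {C,T} (union, +1)
DEGORV@5: {A,C,G,T} ∩ {C,T} = {C,T} (intersection, +0)
ADEGORV@5: {C} ∩ {C,T} = {C} (intersection, +0)
DG@6: {A} ∩ {A} = {A} (intersection, +0)
EV@6: {C} ∪ {G} = {C,G} (union, +1)
DEGV@6: {A} ∪ {C,G} = {A,C,G} (union, +1)
OR@6: {C} ∪ {T} = {C,T} (union, +1)
DEGORV@6: {A,C,G} ∩ {C,T} = {C} (intersection, +0)
ADEGORV@6: {C} ∩ {C} = {C} (intersection, +0)
DG@7: {A} ∪ {C} = {A,C} (union, +1)
EV@7: {A} ∪ {T} = {A,T} (union, +1)
DEGV@7: {A,C} ∩ {A,T} = {A} (intersection, +0)
OR@7: {A} ∪ {C} = {A,C} (union, +1)
DEGORV@7: {A} ∩ {A,C} = {A} (intersection, +0)
ADEGORV@7: {C} ∪ {A} = {A,C} (union, +1)
per-site changes: [3, 3, 4, 3, 4, 4, 3, 4]; total = 28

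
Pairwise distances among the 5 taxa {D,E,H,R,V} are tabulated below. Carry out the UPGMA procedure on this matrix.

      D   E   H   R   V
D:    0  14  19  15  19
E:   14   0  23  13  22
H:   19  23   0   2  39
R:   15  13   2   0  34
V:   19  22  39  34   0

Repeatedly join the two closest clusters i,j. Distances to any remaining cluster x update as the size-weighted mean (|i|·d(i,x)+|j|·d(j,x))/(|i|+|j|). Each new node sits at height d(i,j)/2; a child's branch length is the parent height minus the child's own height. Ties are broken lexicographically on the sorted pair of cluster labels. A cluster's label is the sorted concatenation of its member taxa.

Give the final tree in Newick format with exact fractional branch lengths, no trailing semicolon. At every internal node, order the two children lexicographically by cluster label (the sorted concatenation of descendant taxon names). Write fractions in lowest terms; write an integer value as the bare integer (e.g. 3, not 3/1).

(((D:7,E:7):7/4,(H:1,R:1):31/4):11/2,V:57/4)

step 1: merge (H,R) at d=2; branch lengths H→1, R→1; new cluster HR
  updated: d(D,HR)=17, d(E,HR)=18, d(HR,V)=73/2
step 2: merge (D,E) at d=14; branch lengths D→7, E→7; new cluster DE
  updated: d(DE,HR)=35/2, d(DE,V)=41/2
step 3: merge (DE,HR) at d=35/2; branch lengths DE→7/4, HR→31/4; new cluster DEHR
  updated: d(DEHR,V)=57/2
step 4: merge (DEHR,V) at d=57/2; branch lengths DEHR→11/2, V→57/4; new cluster DEHRV
final tree: (((D:7,E:7):7/4,(H:1,R:1):31/4):11/2,V:57/4)
total length: 181/4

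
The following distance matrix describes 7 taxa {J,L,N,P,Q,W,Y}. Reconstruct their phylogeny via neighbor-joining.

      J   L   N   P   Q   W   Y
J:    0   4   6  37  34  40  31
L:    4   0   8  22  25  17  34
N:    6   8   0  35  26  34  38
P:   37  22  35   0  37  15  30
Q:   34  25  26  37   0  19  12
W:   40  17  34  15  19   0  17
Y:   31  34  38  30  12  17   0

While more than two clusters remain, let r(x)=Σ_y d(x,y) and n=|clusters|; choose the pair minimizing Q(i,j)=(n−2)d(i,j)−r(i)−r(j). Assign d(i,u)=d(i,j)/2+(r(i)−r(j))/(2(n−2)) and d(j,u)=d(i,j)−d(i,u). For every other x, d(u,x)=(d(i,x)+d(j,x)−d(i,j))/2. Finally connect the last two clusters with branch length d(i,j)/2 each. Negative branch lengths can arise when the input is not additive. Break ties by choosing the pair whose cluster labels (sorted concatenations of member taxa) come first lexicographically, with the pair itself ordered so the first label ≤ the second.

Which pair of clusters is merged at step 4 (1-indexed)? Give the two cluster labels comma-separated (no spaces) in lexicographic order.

iteration 1: select J,N (d=6, Q=-269); attach at lengths (7/2, 5/2); label the merged cluster JN
  updated: d(JN,L)=3, d(JN,P)=33, d(JN,Q)=27, d(JN,W)=34, d(JN,Y)=63/2
iteration 2: select JN,L (d=3, Q=-435/2); attach at lengths (79/16, -31/16); label the merged cluster JLN
  updated: d(JLN,P)=26, d(JLN,Q)=49/2, d(JLN,W)=24, d(JLN,Y)=125/4
iteration 3: select Q,Y (d=12, Q=-587/4); attach at lengths (51/8, 45/8); label the merged cluster QY
  updated: d(JLN,QY)=175/8, d(P,QY)=55/2, d(QY,W)=12
iteration 4: select JLN,QY (d=175/8, Q=-179/2); attach at lengths (217/16, 133/16); label the merged cluster JLNQY
  updated: d(JLNQY,P)=253/16, d(JLNQY,W)=113/16
iteration 5: select JLNQY,P (d=253/16, Q=-303/8); attach at lengths (63/16, 95/8); label the merged cluster JLNPQY
  updated: d(JLNPQY,W)=25/8
iteration 6: select JLNPQY,W (d=25/8); attach at lengths (25/16, 25/16); label the merged cluster JLNPQWY
final tree: (((((J:7/2,N:5/2):79/16,L:-31/16):217/16,(Q:51/8,Y:45/8):133/16):63/16,P:95/8):25/16,W:25/16)
total length: 989/16

JLN,QY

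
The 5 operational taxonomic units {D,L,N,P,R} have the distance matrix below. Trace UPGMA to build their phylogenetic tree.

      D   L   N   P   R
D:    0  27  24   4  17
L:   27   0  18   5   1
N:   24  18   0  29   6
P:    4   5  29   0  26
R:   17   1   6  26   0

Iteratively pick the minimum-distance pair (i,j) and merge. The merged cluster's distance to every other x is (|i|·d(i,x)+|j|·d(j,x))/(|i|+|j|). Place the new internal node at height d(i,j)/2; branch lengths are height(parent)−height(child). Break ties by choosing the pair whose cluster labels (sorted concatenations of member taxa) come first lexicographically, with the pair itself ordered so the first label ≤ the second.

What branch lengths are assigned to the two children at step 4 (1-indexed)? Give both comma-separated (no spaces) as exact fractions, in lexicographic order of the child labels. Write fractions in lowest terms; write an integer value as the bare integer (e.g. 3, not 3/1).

step 1: merge (L,R) at d=1; branch lengths L→1/2, R→1/2; new cluster LR
  updated: d(D,LR)=22, d(LR,N)=12, d(LR,P)=31/2
step 2: merge (D,P) at d=4; branch lengths D→2, P→2; new cluster DP
  updated: d(DP,LR)=75/4, d(DP,N)=53/2
step 3: merge (LR,N) at d=12; branch lengths LR→11/2, N→6; new cluster LNR
  updated: d(DP,LNR)=64/3
step 4: merge (DP,LNR) at d=64/3; branch lengths DP→26/3, LNR→14/3; new cluster DLNPR
final tree: ((D:2,P:2):26/3,((L:1/2,R:1/2):11/2,N:6):14/3)
total length: 179/6

26/3,14/3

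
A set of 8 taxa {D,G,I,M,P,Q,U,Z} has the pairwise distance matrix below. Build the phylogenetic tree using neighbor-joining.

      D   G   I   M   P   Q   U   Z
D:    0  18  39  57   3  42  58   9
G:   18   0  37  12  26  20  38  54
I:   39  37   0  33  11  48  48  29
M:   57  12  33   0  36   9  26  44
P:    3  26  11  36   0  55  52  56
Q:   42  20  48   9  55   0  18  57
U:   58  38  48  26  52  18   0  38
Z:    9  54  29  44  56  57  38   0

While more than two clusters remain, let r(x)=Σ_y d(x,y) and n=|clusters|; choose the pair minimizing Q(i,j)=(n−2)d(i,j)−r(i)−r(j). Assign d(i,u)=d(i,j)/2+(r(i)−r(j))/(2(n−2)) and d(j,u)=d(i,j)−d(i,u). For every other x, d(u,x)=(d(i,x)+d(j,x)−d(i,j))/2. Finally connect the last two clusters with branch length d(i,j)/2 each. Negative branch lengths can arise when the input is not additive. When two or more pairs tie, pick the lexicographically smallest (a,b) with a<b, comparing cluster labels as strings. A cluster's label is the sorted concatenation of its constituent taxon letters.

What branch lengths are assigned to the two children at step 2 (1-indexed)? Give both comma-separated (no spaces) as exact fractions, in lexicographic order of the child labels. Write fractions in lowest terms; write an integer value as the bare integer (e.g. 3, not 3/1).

113/20,107/20

step 1: merge (D,Z) at d=9, Q=-459; branch lengths D→-7/12, Z→115/12; new cluster DZ
  updated: d(DZ,G)=63/2, d(DZ,I)=59/2, d(DZ,M)=46, d(DZ,P)=25, d(DZ,Q)=45, d(DZ,U)=87/2
step 2: merge (I,P) at d=11, Q=-713/2; branch lengths I→113/20, P→107/20; new cluster IP
  updated: d(DZ,IP)=87/4, d(G,IP)=26, d(IP,M)=29, d(IP,Q)=46, d(IP,U)=89/2
step 3: merge (DZ,IP) at d=87/4, Q=-268; branch lengths DZ→215/16, IP→133/16; new cluster DIPZ
  updated: d(DIPZ,G)=143/8, d(DIPZ,M)=213/8, d(DIPZ,Q)=277/8, d(DIPZ,U)=265/8
step 4: merge (DIPZ,G) at d=143/8, Q=-293/2; branch lengths DIPZ→13, G→39/8; new cluster DGIPZ
  updated: d(DGIPZ,M)=83/8, d(DGIPZ,Q)=147/8, d(DGIPZ,U)=213/8
step 5: merge (DGIPZ,M) at d=83/8, Q=-80; branch lengths DGIPZ→123/16, M→43/16; new cluster DGIMPZ
  updated: d(DGIMPZ,Q)=17/2, d(DGIMPZ,U)=169/8
step 6: merge (DGIMPZ,Q) at d=17/2, Q=-381/8; branch lengths DGIMPZ→93/16, Q→43/16; new cluster DGIMPQZ
  updated: d(DGIMPQZ,U)=245/16
step 7: merge (DGIMPQZ,U) at d=245/16; branch lengths DGIMPQZ→245/32, U→245/32; new cluster DGIMPQUZ
final tree: ((((((D:-7/12,Z:115/12):215/16,(I:113/20,P:107/20):133/16):13,G:39/8):123/16,M:43/16):93/16,Q:43/16):245/32,U:245/32)
total length: 1501/16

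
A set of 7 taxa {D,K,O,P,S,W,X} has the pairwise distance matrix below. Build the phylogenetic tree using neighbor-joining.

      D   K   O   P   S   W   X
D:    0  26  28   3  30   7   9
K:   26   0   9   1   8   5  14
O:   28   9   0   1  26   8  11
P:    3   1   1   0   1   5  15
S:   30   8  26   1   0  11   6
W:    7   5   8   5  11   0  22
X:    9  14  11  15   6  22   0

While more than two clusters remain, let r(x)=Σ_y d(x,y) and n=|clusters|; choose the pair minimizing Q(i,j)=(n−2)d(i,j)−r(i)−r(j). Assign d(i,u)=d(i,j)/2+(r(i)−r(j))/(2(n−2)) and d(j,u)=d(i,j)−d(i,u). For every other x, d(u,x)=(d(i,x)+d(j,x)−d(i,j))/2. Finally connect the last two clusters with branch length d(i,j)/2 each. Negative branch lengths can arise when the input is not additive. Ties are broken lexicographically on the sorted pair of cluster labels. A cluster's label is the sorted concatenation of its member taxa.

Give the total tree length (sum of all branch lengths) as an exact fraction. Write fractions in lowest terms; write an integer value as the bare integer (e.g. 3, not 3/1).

step 1: merge (D,X) at d=9, Q=-135; branch lengths D→71/10, X→19/10; new cluster DX
  updated: d(DX,K)=31/2, d(DX,O)=15, d(DX,P)=9/2, d(DX,S)=27/2, d(DX,W)=10
step 2: merge (P,S) at d=1, Q=-68; branch lengths P→-43/8, S→51/8; new cluster PS
  updated: d(DX,PS)=17/2, d(K,PS)=4, d(O,PS)=13, d(PS,W)=15/2
step 3: merge (DX,PS) at d=17/2, Q=-113/2; branch lengths DX→83/12, PS→19/12; new cluster DPSX
  updated: d(DPSX,K)=11/2, d(DPSX,O)=39/4, d(DPSX,W)=9/2
step 4: merge (DPSX,K) at d=11/2, Q=-113/4; branch lengths DPSX→45/16, K→43/16; new cluster DKPSX
  updated: d(DKPSX,O)=53/8, d(DKPSX,W)=2
step 5: merge (DKPSX,O) at d=53/8, Q=-133/8; branch lengths DKPSX→5/16, O→101/16; new cluster DKOPSX
  updated: d(DKOPSX,W)=27/16
step 6: merge (DKOPSX,W) at d=27/16; branch lengths DKOPSX→27/32, W→27/32; new cluster DKOPSWX
final tree: (((((D:71/10,X:19/10):83/12,(P:-43/8,S:51/8):19/12):45/16,K:43/16):5/16,O:101/16):27/32,W:27/32)
total length: 517/16

517/16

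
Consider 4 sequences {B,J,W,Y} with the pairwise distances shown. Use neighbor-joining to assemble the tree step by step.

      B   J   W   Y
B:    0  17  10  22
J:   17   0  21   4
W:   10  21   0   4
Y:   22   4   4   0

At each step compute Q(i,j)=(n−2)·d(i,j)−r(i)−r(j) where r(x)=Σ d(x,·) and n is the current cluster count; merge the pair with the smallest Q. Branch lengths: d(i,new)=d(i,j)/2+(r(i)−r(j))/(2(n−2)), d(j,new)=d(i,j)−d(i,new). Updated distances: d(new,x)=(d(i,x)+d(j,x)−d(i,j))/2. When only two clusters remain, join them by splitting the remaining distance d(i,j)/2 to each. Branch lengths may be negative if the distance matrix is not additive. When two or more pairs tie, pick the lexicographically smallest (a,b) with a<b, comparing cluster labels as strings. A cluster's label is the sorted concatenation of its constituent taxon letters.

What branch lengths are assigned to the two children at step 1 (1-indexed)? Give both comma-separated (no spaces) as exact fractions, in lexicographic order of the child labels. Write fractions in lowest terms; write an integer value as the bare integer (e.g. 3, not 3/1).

1. join B+W (d=10, Q=-64) ⇒ BW; edges |B|=17/2, |W|=3/2
  updated: d(BW,J)=14, d(BW,Y)=8
2. join BW+J (d=14, Q=-26) ⇒ BJW; edges |BW|=9, |J|=5
  updated: d(BJW,Y)=-1
3. join BJW+Y (d=-1) ⇒ BJWY; edges |BJW|=-1/2, |Y|=-1/2
final tree: (((B:17/2,W:3/2):9,J:5):-1/2,Y:-1/2)
total length: 23

17/2,3/2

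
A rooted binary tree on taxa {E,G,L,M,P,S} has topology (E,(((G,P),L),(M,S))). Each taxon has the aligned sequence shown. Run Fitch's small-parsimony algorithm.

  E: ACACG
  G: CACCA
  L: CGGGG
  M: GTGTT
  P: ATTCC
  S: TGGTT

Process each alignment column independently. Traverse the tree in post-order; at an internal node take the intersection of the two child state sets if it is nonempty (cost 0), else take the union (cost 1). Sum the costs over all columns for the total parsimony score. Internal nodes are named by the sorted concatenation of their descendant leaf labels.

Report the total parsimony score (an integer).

16

[col 0] GP: children G:{C}, P:{A} ∪→ {A,C}; cost 1
[col 0] GLP: children GP:{A,C}, L:{C} ∩→ {C}; cost 0
[col 0] MS: children M:{G}, S:{T} ∪→ {G,T}; cost 1
[col 0] GLMPS: children GLP:{C}, MS:{G,T} ∪→ {C,G,T}; cost 1
[col 0] EGLMPS: children E:{A}, GLMPS:{C,G,T} ∪→ {A,C,G,T}; cost 1
[col 1] GP: children G:{A}, P:{T} ∪→ {A,T}; cost 1
[col 1] GLP: children GP:{A,T}, L:{G} ∪→ {A,G,T}; cost 1
[col 1] MS: children M:{T}, S:{G} ∪→ {G,T}; cost 1
[col 1] GLMPS: children GLP:{A,G,T}, MS:{G,T} ∩→ {G,T}; cost 0
[col 1] EGLMPS: children E:{C}, GLMPS:{G,T} ∪→ {C,G,T}; cost 1
[col 2] GP: children G:{C}, P:{T} ∪→ {C,T}; cost 1
[col 2] GLP: children GP:{C,T}, L:{G} ∪→ {C,G,T}; cost 1
[col 2] MS: children M:{G}, S:{G} ∩→ {G}; cost 0
[col 2] GLMPS: children GLP:{C,G,T}, MS:{G} ∩→ {G}; cost 0
[col 2] EGLMPS: children E:{A}, GLMPS:{G} ∪→ {A,G}; cost 1
[col 3] GP: children G:{C}, P:{C} ∩→ {C}; cost 0
[col 3] GLP: children GP:{C}, L:{G} ∪→ {C,G}; cost 1
[col 3] MS: children M:{T}, S:{T} ∩→ {T}; cost 0
[col 3] GLMPS: children GLP:{C,G}, MS:{T} ∪→ {C,G,T}; cost 1
[col 3] EGLMPS: children E:{C}, GLMPS:{C,G,T} ∩→ {C}; cost 0
[col 4] GP: children G:{A}, P:{C} ∪→ {A,C}; cost 1
[col 4] GLP: children GP:{A,C}, L:{G} ∪→ {A,C,G}; cost 1
[col 4] MS: children M:{T}, S:{T} ∩→ {T}; cost 0
[col 4] GLMPS: children GLP:{A,C,G}, MS:{T} ∪→ {A,C,G,T}; cost 1
[col 4] EGLMPS: children E:{G}, GLMPS:{A,C,G,T} ∩→ {G}; cost 0
per-site changes: [4, 4, 3, 2, 3]; total = 16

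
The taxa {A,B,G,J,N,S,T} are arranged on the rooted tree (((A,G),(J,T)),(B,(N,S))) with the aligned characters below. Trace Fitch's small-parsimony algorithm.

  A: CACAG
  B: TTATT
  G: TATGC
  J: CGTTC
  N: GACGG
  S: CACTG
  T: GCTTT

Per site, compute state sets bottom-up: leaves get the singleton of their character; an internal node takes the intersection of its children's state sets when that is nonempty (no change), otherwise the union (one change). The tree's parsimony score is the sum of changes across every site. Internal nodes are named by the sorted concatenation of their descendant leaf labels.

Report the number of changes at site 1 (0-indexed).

3

[col 0] AG: children A:{C}, G:{T} ∪→ {C,T}; cost 1
[col 0] JT: children J:{C}, T:{G} ∪→ {C,G}; cost 1
[col 0] AGJT: children AG:{C,T}, JT:{C,G} ∩→ {C}; cost 0
[col 0] NS: children N:{G}, S:{C} ∪→ {C,G}; cost 1
[col 0] BNS: children B:{T}, NS:{C,G} ∪→ {C,G,T}; cost 1
[col 0] ABGJNST: children AGJT:{C}, BNS:{C,G,T} ∩→ {C}; cost 0
[col 1] AG: children A:{A}, G:{A} ∩→ {A}; cost 0
[col 1] JT: children J:{G}, T:{C} ∪→ {C,G}; cost 1
[col 1] AGJT: children AG:{A}, JT:{C,G} ∪→ {A,C,G}; cost 1
[col 1] NS: children N:{A}, S:{A} ∩→ {A}; cost 0
[col 1] BNS: children B:{T}, NS:{A} ∪→ {A,T}; cost 1
[col 1] ABGJNST: children AGJT:{A,C,G}, BNS:{A,T} ∩→ {A}; cost 0
[col 2] AG: children A:{C}, G:{T} ∪→ {C,T}; cost 1
[col 2] JT: children J:{T}, T:{T} ∩→ {T}; cost 0
[col 2] AGJT: children AG:{C,T}, JT:{T} ∩→ {T}; cost 0
[col 2] NS: children N:{C}, S:{C} ∩→ {C}; cost 0
[col 2] BNS: children B:{A}, NS:{C} ∪→ {A,C}; cost 1
[col 2] ABGJNST: children AGJT:{T}, BNS:{A,C} ∪→ {A,C,T}; cost 1
[col 3] AG: children A:{A}, G:{G} ∪→ {A,G}; cost 1
[col 3] JT: children J:{T}, T:{T} ∩→ {T}; cost 0
[col 3] AGJT: children AG:{A,G}, JT:{T} ∪→ {A,G,T}; cost 1
[col 3] NS: children N:{G}, S:{T} ∪→ {G,T}; cost 1
[col 3] BNS: children B:{T}, NS:{G,T} ∩→ {T}; cost 0
[col 3] ABGJNST: children AGJT:{A,G,T}, BNS:{T} ∩→ {T}; cost 0
[col 4] AG: children A:{G}, G:{C} ∪→ {C,G}; cost 1
[col 4] JT: children J:{C}, T:{T} ∪→ {C,T}; cost 1
[col 4] AGJT: children AG:{C,G}, JT:{C,T} ∩→ {C}; cost 0
[col 4] NS: children N:{G}, S:{G} ∩→ {G}; cost 0
[col 4] BNS: children B:{T}, NS:{G} ∪→ {G,T}; cost 1
[col 4] ABGJNST: children AGJT:{C}, BNS:{G,T} ∪→ {C,G,T}; cost 1
per-site changes: [4, 3, 3, 3, 4]; total = 17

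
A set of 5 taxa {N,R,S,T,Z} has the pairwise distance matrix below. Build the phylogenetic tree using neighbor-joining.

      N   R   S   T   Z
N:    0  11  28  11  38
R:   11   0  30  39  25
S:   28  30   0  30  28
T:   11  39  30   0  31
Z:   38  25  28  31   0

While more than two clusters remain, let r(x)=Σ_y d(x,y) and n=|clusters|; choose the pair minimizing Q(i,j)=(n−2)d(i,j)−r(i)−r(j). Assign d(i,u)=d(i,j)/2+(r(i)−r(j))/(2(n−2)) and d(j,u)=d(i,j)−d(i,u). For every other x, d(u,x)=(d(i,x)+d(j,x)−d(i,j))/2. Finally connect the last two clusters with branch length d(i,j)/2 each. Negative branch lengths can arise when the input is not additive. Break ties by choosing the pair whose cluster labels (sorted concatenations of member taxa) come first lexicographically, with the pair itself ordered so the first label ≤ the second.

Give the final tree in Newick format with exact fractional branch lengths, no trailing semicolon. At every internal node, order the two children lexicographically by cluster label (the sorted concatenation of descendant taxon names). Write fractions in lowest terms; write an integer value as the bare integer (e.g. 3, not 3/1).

iteration 1: select N,T (d=11, Q=-166); attach at lengths (5/3, 28/3); label the merged cluster NT
  updated: d(NT,R)=39/2, d(NT,S)=47/2, d(NT,Z)=29
iteration 2: select NT,R (d=39/2, Q=-215/2); attach at lengths (73/8, 83/8); label the merged cluster NRT
  updated: d(NRT,S)=17, d(NRT,Z)=69/4
iteration 3: select NRT,S (d=17, Q=-249/4); attach at lengths (25/8, 111/8); label the merged cluster NRST
  updated: d(NRST,Z)=113/8
iteration 4: select NRST,Z (d=113/8); attach at lengths (113/16, 113/16); label the merged cluster NRSTZ
final tree: ((((N:5/3,T:28/3):73/8,R:83/8):25/8,S:111/8):113/16,Z:113/16)
total length: 493/8

((((N:5/3,T:28/3):73/8,R:83/8):25/8,S:111/8):113/16,Z:113/16)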